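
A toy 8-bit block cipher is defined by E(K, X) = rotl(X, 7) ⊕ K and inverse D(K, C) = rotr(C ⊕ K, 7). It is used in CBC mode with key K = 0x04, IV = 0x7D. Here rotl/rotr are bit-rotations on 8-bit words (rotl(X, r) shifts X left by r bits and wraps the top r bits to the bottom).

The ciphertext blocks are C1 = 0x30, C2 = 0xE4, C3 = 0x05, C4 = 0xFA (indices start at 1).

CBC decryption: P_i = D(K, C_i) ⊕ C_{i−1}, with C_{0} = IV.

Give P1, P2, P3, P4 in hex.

P1 = 0x15, P2 = 0xF1, P3 = 0xE6, P4 = 0xF8

P1: D(K, 0x30) = 0x68; 0x68 ⊕ 0x7D = 0x15.
P2: D(K, 0xE4) = 0xC1; 0xC1 ⊕ 0x30 = 0xF1.
P3: D(K, 0x05) = 0x02; 0x02 ⊕ 0xE4 = 0xE6.
P4: D(K, 0xFA) = 0xFD; 0xFD ⊕ 0x05 = 0xF8.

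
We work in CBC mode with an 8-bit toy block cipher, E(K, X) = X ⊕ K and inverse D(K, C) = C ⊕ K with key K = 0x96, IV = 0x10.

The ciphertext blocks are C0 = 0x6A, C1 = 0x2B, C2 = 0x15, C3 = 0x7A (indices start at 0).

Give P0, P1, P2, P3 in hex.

CBC decryption: P_i = D(K, C_i) ⊕ C_{i−1}, with C_{−1} = IV.
P0: D(K, 0x6A) = 0xFC; 0xFC ⊕ 0x10 = 0xEC.
P1: D(K, 0x2B) = 0xBD; 0xBD ⊕ 0x6A = 0xD7.
P2: D(K, 0x15) = 0x83; 0x83 ⊕ 0x2B = 0xA8.
P3: D(K, 0x7A) = 0xEC; 0xEC ⊕ 0x15 = 0xF9.

P0 = 0xEC, P1 = 0xD7, P2 = 0xA8, P3 = 0xF9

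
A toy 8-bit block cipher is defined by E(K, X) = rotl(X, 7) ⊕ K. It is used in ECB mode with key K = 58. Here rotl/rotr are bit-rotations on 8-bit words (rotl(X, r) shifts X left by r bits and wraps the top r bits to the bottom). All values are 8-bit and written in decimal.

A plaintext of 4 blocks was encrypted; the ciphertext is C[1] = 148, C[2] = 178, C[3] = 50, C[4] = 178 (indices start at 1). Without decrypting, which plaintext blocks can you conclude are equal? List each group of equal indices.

ECB encrypts each block independently with the same key, so equal ciphertext blocks imply equal plaintext blocks.
C[2] = C[4] = 178, so P[2] = P[4].

P[2] = P[4]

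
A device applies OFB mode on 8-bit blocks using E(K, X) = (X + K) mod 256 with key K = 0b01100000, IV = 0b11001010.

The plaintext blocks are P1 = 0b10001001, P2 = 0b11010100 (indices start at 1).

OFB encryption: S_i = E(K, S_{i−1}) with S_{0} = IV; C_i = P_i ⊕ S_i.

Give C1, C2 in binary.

C1: S = E(K, 0b11001010) = 0b00101010; 0b10001001 ⊕ 0b00101010 = 0b10100011.
C2: S = E(K, 0b00101010) = 0b10001010; 0b11010100 ⊕ 0b10001010 = 0b01011110.

C1 = 0b10100011, C2 = 0b01011110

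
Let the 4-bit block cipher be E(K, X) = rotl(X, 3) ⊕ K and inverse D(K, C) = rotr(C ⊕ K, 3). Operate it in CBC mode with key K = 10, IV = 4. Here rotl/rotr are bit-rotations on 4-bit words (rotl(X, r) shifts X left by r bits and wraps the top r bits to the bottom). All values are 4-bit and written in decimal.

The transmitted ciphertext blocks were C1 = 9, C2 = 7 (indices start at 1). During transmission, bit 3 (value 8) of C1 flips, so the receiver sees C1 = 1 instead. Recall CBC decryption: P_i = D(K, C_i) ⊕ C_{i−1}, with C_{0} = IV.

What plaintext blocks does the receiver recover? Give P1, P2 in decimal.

Only C1 changed, to 1. In CBC, a change in C_i garbles P_i and flips the same bit in P_{i+1}. Decrypting the received ciphertext:
P1: D(K, 1) = 7; 7 ⊕ 4 = 3.
P2: D(K, 7) = 11; 11 ⊕ 1 = 10.
Blocks that differ from the original plaintext: P1, P2.

P1 = 3, P2 = 10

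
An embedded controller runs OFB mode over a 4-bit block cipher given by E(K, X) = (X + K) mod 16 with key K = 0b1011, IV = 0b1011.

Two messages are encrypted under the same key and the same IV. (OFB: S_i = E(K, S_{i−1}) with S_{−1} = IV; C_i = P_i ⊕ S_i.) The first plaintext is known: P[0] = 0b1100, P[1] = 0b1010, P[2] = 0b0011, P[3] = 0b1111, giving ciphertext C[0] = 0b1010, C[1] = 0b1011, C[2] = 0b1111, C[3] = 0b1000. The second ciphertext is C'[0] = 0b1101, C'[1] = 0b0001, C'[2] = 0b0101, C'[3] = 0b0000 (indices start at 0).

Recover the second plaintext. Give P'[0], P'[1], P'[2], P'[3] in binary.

P'[0] = 0b1011, P'[1] = 0b0000, P'[2] = 0b1001, P'[3] = 0b0111

In OFB with a reused IV, both messages share the same keystream S_i, so C_i ⊕ C'_i = P_i ⊕ P'_i and thus P'_i = P_i ⊕ C_i ⊕ C'_i.
P'[0]: 0b1100 ⊕ 0b1010 ⊕ 0b1101 = 0b1011.
P'[1]: 0b1010 ⊕ 0b1011 ⊕ 0b0001 = 0b0000.
P'[2]: 0b0011 ⊕ 0b1111 ⊕ 0b0101 = 0b1001.
P'[3]: 0b1111 ⊕ 0b1000 ⊕ 0b0000 = 0b0111.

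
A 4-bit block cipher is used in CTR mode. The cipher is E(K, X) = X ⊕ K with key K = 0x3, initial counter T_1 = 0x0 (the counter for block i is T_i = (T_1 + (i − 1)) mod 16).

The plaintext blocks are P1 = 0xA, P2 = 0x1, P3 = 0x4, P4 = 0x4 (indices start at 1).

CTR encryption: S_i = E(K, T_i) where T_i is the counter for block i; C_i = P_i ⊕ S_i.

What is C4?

C1: T = 0x0, S = E(K, T) = 0x3; 0xA ⊕ 0x3 = 0x9.
C2: T = 0x1, S = E(K, T) = 0x2; 0x1 ⊕ 0x2 = 0x3.
C3: T = 0x2, S = E(K, T) = 0x1; 0x4 ⊕ 0x1 = 0x5.
C4: T = 0x3, S = E(K, T) = 0x0; 0x4 ⊕ 0x0 = 0x4.

C4 = 0x4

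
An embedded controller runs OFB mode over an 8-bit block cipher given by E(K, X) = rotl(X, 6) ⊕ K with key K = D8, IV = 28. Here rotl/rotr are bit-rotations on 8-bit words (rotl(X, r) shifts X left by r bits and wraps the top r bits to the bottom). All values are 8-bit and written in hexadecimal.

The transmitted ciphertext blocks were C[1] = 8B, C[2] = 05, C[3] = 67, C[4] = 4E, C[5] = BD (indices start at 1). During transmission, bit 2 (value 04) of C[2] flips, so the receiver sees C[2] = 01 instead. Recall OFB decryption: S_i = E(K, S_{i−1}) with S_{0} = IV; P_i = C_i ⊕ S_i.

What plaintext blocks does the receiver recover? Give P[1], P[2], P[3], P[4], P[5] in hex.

Only C[2] changed, to 01. In OFB, a change in C_i flips the same bit in P_i only; the keystream is unaffected. Decrypting the received ciphertext:
P[1]: S = E(K, 28) = D2; 8B ⊕ D2 = 59.
P[2]: S = E(K, D2) = 6C; 01 ⊕ 6C = 6D.
P[3]: S = E(K, 6C) = C3; 67 ⊕ C3 = A4.
P[4]: S = E(K, C3) = 28; 4E ⊕ 28 = 66.
P[5]: S = E(K, 28) = D2; BD ⊕ D2 = 6F.
Blocks that differ from the original plaintext: P[2].

P[1] = 59, P[2] = 6D, P[3] = A4, P[4] = 66, P[5] = 6F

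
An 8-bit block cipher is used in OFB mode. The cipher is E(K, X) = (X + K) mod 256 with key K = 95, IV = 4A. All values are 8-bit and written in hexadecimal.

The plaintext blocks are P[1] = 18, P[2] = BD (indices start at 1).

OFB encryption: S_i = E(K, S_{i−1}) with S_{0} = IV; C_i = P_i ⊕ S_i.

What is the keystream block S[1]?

DF

C[1]: S = E(K, 4A) = DF; 18 ⊕ DF = C7.
So S[1] = DF.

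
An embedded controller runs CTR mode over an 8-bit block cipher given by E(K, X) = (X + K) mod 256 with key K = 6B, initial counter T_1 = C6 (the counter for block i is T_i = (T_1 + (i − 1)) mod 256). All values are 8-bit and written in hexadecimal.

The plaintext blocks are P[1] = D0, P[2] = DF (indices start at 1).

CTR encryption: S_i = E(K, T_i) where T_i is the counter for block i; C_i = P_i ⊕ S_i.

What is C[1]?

C[1] = E1

C[1]: T = C6, S = E(K, T) = 31; D0 ⊕ 31 = E1.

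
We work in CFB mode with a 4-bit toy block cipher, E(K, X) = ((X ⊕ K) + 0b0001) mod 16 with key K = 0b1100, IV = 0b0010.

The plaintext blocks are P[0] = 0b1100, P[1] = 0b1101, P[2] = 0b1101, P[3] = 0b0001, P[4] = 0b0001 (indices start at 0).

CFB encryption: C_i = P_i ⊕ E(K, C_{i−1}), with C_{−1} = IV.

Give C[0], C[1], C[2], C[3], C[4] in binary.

C[0] = 0b0011, C[1] = 0b1101, C[2] = 0b1111, C[3] = 0b0101, C[4] = 0b1011

C[0]: E(K, 0b0010) = 0b1111; 0b1100 ⊕ 0b1111 = 0b0011.
C[1]: E(K, 0b0011) = 0b0000; 0b1101 ⊕ 0b0000 = 0b1101.
C[2]: E(K, 0b1101) = 0b0010; 0b1101 ⊕ 0b0010 = 0b1111.
C[3]: E(K, 0b1111) = 0b0100; 0b0001 ⊕ 0b0100 = 0b0101.
C[4]: E(K, 0b0101) = 0b1010; 0b0001 ⊕ 0b1010 = 0b1011.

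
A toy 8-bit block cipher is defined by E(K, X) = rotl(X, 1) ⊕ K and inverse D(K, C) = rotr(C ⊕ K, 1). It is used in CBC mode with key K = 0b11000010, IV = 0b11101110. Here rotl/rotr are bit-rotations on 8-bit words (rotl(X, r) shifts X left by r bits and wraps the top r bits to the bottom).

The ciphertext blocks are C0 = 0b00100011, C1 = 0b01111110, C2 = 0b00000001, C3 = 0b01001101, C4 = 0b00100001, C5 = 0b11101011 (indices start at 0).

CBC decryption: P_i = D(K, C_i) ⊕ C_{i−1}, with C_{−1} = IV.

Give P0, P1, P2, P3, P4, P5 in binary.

P0: D(K, 0b00100011) = 0b11110000; 0b11110000 ⊕ 0b11101110 = 0b00011110.
P1: D(K, 0b01111110) = 0b01011110; 0b01011110 ⊕ 0b00100011 = 0b01111101.
P2: D(K, 0b00000001) = 0b11100001; 0b11100001 ⊕ 0b01111110 = 0b10011111.
P3: D(K, 0b01001101) = 0b11000111; 0b11000111 ⊕ 0b00000001 = 0b11000110.
P4: D(K, 0b00100001) = 0b11110001; 0b11110001 ⊕ 0b01001101 = 0b10111100.
P5: D(K, 0b11101011) = 0b10010100; 0b10010100 ⊕ 0b00100001 = 0b10110101.

P0 = 0b00011110, P1 = 0b01111101, P2 = 0b10011111, P3 = 0b11000110, P4 = 0b10111100, P5 = 0b10110101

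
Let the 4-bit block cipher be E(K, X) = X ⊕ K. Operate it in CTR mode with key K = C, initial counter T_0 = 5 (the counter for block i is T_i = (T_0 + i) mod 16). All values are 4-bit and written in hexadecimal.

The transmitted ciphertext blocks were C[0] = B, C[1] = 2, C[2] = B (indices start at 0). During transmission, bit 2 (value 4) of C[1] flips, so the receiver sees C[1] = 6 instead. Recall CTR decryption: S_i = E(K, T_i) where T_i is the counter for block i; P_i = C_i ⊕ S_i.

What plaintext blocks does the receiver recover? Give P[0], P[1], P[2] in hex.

Only C[1] changed, to 6. In CTR, a change in C_i flips the same bit in P_i only; the keystream is unaffected. Decrypting the received ciphertext:
P[0]: T = 5, S = E(K, T) = 9; B ⊕ 9 = 2.
P[1]: T = 6, S = E(K, T) = A; 6 ⊕ A = C.
P[2]: T = 7, S = E(K, T) = B; B ⊕ B = 0.
Blocks that differ from the original plaintext: P[1].

P[0] = 2, P[1] = C, P[2] = 0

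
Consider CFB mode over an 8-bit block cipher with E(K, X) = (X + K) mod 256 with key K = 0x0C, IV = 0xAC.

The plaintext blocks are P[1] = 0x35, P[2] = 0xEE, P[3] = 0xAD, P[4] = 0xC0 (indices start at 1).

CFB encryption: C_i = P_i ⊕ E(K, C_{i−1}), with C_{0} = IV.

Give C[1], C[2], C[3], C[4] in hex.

C[1]: E(K, 0xAC) = 0xB8; 0x35 ⊕ 0xB8 = 0x8D.
C[2]: E(K, 0x8D) = 0x99; 0xEE ⊕ 0x99 = 0x77.
C[3]: E(K, 0x77) = 0x83; 0xAD ⊕ 0x83 = 0x2E.
C[4]: E(K, 0x2E) = 0x3A; 0xC0 ⊕ 0x3A = 0xFA.

C[1] = 0x8D, C[2] = 0x77, C[3] = 0x2E, C[4] = 0xFA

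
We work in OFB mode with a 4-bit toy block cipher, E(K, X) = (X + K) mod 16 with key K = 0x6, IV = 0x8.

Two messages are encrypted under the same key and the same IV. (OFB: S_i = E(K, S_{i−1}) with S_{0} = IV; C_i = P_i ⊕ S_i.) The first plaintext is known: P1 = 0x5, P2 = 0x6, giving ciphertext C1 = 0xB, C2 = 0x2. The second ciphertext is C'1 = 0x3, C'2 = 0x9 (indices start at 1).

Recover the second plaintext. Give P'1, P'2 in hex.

In OFB with a reused IV, both messages share the same keystream S_i, so C_i ⊕ C'_i = P_i ⊕ P'_i and thus P'_i = P_i ⊕ C_i ⊕ C'_i.
P'1: 0x5 ⊕ 0xB ⊕ 0x3 = 0xD.
P'2: 0x6 ⊕ 0x2 ⊕ 0x9 = 0xD.

P'1 = 0xD, P'2 = 0xD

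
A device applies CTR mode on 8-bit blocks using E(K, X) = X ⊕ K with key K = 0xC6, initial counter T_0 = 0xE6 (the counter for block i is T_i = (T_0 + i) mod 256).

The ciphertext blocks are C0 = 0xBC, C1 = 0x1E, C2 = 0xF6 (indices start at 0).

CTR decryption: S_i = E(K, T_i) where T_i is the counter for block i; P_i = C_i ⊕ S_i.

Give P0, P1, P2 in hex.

P0: T = 0xE6, S = E(K, T) = 0x20; 0xBC ⊕ 0x20 = 0x9C.
P1: T = 0xE7, S = E(K, T) = 0x21; 0x1E ⊕ 0x21 = 0x3F.
P2: T = 0xE8, S = E(K, T) = 0x2E; 0xF6 ⊕ 0x2E = 0xD8.

P0 = 0x9C, P1 = 0x3F, P2 = 0xD8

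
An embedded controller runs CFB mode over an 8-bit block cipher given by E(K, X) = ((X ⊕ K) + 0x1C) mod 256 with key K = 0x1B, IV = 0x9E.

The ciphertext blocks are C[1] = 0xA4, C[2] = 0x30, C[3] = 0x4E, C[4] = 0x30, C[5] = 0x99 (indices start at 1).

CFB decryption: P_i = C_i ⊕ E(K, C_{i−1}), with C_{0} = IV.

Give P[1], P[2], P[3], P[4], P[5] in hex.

P[1]: E(K, 0x9E) = 0xA1; 0xA4 ⊕ 0xA1 = 0x05.
P[2]: E(K, 0xA4) = 0xDB; 0x30 ⊕ 0xDB = 0xEB.
P[3]: E(K, 0x30) = 0x47; 0x4E ⊕ 0x47 = 0x09.
P[4]: E(K, 0x4E) = 0x71; 0x30 ⊕ 0x71 = 0x41.
P[5]: E(K, 0x30) = 0x47; 0x99 ⊕ 0x47 = 0xDE.

P[1] = 0x05, P[2] = 0xEB, P[3] = 0x09, P[4] = 0x41, P[5] = 0xDE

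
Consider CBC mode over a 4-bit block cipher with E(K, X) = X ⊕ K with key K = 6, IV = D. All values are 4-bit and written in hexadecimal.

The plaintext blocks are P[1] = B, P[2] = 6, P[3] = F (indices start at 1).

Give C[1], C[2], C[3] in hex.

CBC encryption: C_i = E(K, P_i ⊕ C_{i−1}), with C_{0} = IV.
C[1]: P[1] ⊕ D = 6; E(K, 6) = 0.
C[2]: P[2] ⊕ 0 = 6; E(K, 6) = 0.
C[3]: P[3] ⊕ 0 = F; E(K, F) = 9.

C[1] = 0, C[2] = 0, C[3] = 9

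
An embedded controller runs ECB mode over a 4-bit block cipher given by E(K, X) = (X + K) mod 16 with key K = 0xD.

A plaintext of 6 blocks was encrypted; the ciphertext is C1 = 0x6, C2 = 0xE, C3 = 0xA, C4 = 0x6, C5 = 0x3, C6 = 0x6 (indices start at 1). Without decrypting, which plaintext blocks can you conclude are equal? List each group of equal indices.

P1 = P4 = P6

ECB encrypts each block independently with the same key, so equal ciphertext blocks imply equal plaintext blocks.
C1 = C4 = C6 = 0x6, so P1 = P4 = P6.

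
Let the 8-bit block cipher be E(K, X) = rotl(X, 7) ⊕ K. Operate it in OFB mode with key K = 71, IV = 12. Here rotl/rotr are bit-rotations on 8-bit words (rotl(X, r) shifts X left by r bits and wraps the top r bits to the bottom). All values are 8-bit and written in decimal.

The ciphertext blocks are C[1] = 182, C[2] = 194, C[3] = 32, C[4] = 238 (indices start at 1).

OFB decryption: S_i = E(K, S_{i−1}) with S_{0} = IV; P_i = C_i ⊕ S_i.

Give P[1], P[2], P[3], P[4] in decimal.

P[1] = 247, P[2] = 37, P[3] = 148, P[4] = 243

P[1]: S = E(K, 12) = 65; 182 ⊕ 65 = 247.
P[2]: S = E(K, 65) = 231; 194 ⊕ 231 = 37.
P[3]: S = E(K, 231) = 180; 32 ⊕ 180 = 148.
P[4]: S = E(K, 180) = 29; 238 ⊕ 29 = 243.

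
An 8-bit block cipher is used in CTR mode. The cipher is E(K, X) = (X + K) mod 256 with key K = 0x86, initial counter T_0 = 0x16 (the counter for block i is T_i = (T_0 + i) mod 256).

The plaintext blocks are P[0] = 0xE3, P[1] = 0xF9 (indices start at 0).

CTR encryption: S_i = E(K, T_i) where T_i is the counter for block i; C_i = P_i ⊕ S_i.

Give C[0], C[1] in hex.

C[0]: T = 0x16, S = E(K, T) = 0x9C; 0xE3 ⊕ 0x9C = 0x7F.
C[1]: T = 0x17, S = E(K, T) = 0x9D; 0xF9 ⊕ 0x9D = 0x64.

C[0] = 0x7F, C[1] = 0x64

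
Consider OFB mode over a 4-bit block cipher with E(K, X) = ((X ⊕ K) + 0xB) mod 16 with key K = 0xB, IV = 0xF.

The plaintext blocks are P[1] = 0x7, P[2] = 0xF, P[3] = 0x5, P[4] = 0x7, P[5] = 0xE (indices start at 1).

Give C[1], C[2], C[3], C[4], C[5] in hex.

C[1] = 0x8, C[2] = 0x0, C[3] = 0xA, C[4] = 0x8, C[5] = 0x1

OFB encryption: S_i = E(K, S_{i−1}) with S_{0} = IV; C_i = P_i ⊕ S_i.
C[1]: S = E(K, 0xF) = 0xF; 0x7 ⊕ 0xF = 0x8.
C[2]: S = E(K, 0xF) = 0xF; 0xF ⊕ 0xF = 0x0.
C[3]: S = E(K, 0xF) = 0xF; 0x5 ⊕ 0xF = 0xA.
C[4]: S = E(K, 0xF) = 0xF; 0x7 ⊕ 0xF = 0x8.
C[5]: S = E(K, 0xF) = 0xF; 0xE ⊕ 0xF = 0x1.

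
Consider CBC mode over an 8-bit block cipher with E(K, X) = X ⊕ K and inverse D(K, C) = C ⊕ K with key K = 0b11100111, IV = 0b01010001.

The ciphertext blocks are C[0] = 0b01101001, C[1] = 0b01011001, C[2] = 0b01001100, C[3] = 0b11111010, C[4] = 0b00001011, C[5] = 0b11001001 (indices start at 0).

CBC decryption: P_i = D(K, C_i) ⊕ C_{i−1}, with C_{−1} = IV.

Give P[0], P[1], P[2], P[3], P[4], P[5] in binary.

P[0] = 0b11011111, P[1] = 0b11010111, P[2] = 0b11110010, P[3] = 0b01010001, P[4] = 0b00010110, P[5] = 0b00100101

P[0]: D(K, 0b01101001) = 0b10001110; 0b10001110 ⊕ 0b01010001 = 0b11011111.
P[1]: D(K, 0b01011001) = 0b10111110; 0b10111110 ⊕ 0b01101001 = 0b11010111.
P[2]: D(K, 0b01001100) = 0b10101011; 0b10101011 ⊕ 0b01011001 = 0b11110010.
P[3]: D(K, 0b11111010) = 0b00011101; 0b00011101 ⊕ 0b01001100 = 0b01010001.
P[4]: D(K, 0b00001011) = 0b11101100; 0b11101100 ⊕ 0b11111010 = 0b00010110.
P[5]: D(K, 0b11001001) = 0b00101110; 0b00101110 ⊕ 0b00001011 = 0b00100101.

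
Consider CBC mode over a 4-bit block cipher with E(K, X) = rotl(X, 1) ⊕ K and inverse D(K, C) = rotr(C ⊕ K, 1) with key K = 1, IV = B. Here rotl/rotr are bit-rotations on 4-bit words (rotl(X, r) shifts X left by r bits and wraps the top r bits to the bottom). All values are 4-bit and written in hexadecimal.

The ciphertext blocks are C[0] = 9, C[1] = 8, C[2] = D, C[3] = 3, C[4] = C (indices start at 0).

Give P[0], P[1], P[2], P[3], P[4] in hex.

P[0] = F, P[1] = 5, P[2] = E, P[3] = C, P[4] = D

CBC decryption: P_i = D(K, C_i) ⊕ C_{i−1}, with C_{−1} = IV.
P[0]: D(K, 9) = 4; 4 ⊕ B = F.
P[1]: D(K, 8) = C; C ⊕ 9 = 5.
P[2]: D(K, D) = 6; 6 ⊕ 8 = E.
P[3]: D(K, 3) = 1; 1 ⊕ D = C.
P[4]: D(K, C) = E; E ⊕ 3 = D.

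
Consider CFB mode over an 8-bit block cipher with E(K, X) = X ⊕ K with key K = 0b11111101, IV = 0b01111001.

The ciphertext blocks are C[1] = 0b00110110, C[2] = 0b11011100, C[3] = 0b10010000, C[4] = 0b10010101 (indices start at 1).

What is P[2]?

P[2] = 0b00010111

CFB decryption: P_i = C_i ⊕ E(K, C_{i−1}), with C_{0} = IV.
P[2]: E(K, 0b00110110) = 0b11001011; 0b11011100 ⊕ 0b11001011 = 0b00010111.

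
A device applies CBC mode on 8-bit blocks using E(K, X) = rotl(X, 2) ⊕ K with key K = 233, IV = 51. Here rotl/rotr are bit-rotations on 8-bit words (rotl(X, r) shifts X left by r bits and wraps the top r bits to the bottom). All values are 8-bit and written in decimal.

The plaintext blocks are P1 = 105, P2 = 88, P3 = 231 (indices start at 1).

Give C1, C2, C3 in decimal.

C1 = 128, C2 = 138, C3 = 92

CBC encryption: C_i = E(K, P_i ⊕ C_{i−1}), with C_{0} = IV.
C1: P1 ⊕ 51 = 90; E(K, 90) = 128.
C2: P2 ⊕ 128 = 216; E(K, 216) = 138.
C3: P3 ⊕ 138 = 109; E(K, 109) = 92.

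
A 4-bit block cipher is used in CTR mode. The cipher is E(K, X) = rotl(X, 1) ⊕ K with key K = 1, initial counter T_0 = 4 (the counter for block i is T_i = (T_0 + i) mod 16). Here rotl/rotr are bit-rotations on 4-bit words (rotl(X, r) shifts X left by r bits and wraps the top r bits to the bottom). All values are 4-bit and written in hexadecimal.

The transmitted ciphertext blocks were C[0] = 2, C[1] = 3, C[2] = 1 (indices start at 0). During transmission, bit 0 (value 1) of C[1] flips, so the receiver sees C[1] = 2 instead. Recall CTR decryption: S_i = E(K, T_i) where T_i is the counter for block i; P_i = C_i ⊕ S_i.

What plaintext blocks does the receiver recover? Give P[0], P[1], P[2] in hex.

Only C[1] changed, to 2. In CTR, a change in C_i flips the same bit in P_i only; the keystream is unaffected. Decrypting the received ciphertext:
P[0]: T = 4, S = E(K, T) = 9; 2 ⊕ 9 = B.
P[1]: T = 5, S = E(K, T) = B; 2 ⊕ B = 9.
P[2]: T = 6, S = E(K, T) = D; 1 ⊕ D = C.
Blocks that differ from the original plaintext: P[1].

P[0] = B, P[1] = 9, P[2] = C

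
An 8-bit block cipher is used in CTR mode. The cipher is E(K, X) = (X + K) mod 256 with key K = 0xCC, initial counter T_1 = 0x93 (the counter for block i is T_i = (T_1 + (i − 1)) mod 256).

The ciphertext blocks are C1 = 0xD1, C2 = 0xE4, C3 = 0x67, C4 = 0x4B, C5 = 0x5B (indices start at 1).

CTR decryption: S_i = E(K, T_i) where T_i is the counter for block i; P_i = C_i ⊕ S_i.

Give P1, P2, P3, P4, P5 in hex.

P1 = 0x8E, P2 = 0x84, P3 = 0x06, P4 = 0x29, P5 = 0x38

P1: T = 0x93, S = E(K, T) = 0x5F; 0xD1 ⊕ 0x5F = 0x8E.
P2: T = 0x94, S = E(K, T) = 0x60; 0xE4 ⊕ 0x60 = 0x84.
P3: T = 0x95, S = E(K, T) = 0x61; 0x67 ⊕ 0x61 = 0x06.
P4: T = 0x96, S = E(K, T) = 0x62; 0x4B ⊕ 0x62 = 0x29.
P5: T = 0x97, S = E(K, T) = 0x63; 0x5B ⊕ 0x63 = 0x38.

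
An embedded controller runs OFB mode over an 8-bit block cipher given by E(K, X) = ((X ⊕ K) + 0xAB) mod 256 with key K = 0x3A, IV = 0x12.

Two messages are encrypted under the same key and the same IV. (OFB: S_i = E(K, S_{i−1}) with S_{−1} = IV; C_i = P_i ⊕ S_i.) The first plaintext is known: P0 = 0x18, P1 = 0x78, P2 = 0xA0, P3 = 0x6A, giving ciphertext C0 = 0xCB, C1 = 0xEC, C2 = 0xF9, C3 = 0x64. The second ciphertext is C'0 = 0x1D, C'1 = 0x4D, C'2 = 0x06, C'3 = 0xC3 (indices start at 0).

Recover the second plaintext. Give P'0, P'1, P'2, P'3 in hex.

In OFB with a reused IV, both messages share the same keystream S_i, so C_i ⊕ C'_i = P_i ⊕ P'_i and thus P'_i = P_i ⊕ C_i ⊕ C'_i.
P'0: 0x18 ⊕ 0xCB ⊕ 0x1D = 0xCE.
P'1: 0x78 ⊕ 0xEC ⊕ 0x4D = 0xD9.
P'2: 0xA0 ⊕ 0xF9 ⊕ 0x06 = 0x5F.
P'3: 0x6A ⊕ 0x64 ⊕ 0xC3 = 0xCD.

P'0 = 0xCE, P'1 = 0xD9, P'2 = 0x5F, P'3 = 0xCD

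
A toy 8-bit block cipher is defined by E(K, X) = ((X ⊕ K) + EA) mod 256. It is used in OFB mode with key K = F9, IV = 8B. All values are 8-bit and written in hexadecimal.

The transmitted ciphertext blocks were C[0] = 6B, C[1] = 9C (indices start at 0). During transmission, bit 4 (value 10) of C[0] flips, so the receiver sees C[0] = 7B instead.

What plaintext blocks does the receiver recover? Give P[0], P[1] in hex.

P[0] = 27, P[1] = 13

OFB decryption: S_i = E(K, S_{i−1}) with S_{−1} = IV; P_i = C_i ⊕ S_i.
Only C[0] changed, to 7B. In OFB, a change in C_i flips the same bit in P_i only; the keystream is unaffected. Decrypting the received ciphertext:
P[0]: S = E(K, 8B) = 5C; 7B ⊕ 5C = 27.
P[1]: S = E(K, 5C) = 8F; 9C ⊕ 8F = 13.
Blocks that differ from the original plaintext: P[0].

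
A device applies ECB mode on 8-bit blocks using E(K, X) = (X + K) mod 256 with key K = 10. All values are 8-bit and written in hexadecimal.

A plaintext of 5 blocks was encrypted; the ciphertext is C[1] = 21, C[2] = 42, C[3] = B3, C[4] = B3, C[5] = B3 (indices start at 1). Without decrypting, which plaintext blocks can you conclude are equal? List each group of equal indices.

ECB encrypts each block independently with the same key, so equal ciphertext blocks imply equal plaintext blocks.
C[3] = C[4] = C[5] = B3, so P[3] = P[4] = P[5].

P[3] = P[4] = P[5]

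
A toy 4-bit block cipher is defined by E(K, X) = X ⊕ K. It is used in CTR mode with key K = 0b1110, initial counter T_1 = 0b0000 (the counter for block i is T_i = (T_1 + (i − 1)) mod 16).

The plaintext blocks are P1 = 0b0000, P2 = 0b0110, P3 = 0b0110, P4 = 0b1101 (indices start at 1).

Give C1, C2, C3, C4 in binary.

CTR encryption: S_i = E(K, T_i) where T_i is the counter for block i; C_i = P_i ⊕ S_i.
C1: T = 0b0000, S = E(K, T) = 0b1110; 0b0000 ⊕ 0b1110 = 0b1110.
C2: T = 0b0001, S = E(K, T) = 0b1111; 0b0110 ⊕ 0b1111 = 0b1001.
C3: T = 0b0010, S = E(K, T) = 0b1100; 0b0110 ⊕ 0b1100 = 0b1010.
C4: T = 0b0011, S = E(K, T) = 0b1101; 0b1101 ⊕ 0b1101 = 0b0000.

C1 = 0b1110, C2 = 0b1001, C3 = 0b1010, C4 = 0b0000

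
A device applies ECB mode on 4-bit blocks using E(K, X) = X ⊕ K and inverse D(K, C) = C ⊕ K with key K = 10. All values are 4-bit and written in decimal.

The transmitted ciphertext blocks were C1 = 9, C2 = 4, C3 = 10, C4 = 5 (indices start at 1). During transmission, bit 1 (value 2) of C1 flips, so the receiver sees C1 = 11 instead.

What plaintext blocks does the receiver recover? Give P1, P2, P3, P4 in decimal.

P1 = 1, P2 = 14, P3 = 0, P4 = 15

ECB decryption: P_i = D(K, C_i).
Only C1 changed, to 11. In ECB, a change in C_i affects only P_i. Decrypting the received ciphertext:
P1: D(K, 11) = 1.
P2: D(K, 4) = 14.
P3: D(K, 10) = 0.
P4: D(K, 5) = 15.
Blocks that differ from the original plaintext: P1.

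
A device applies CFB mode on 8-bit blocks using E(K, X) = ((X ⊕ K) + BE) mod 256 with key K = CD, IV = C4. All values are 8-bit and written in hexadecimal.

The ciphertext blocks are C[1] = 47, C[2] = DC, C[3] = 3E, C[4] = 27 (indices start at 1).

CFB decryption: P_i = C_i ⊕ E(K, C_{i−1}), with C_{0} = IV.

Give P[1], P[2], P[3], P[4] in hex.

P[1]: E(K, C4) = C7; 47 ⊕ C7 = 80.
P[2]: E(K, 47) = 48; DC ⊕ 48 = 94.
P[3]: E(K, DC) = CF; 3E ⊕ CF = F1.
P[4]: E(K, 3E) = B1; 27 ⊕ B1 = 96.

P[1] = 80, P[2] = 94, P[3] = F1, P[4] = 96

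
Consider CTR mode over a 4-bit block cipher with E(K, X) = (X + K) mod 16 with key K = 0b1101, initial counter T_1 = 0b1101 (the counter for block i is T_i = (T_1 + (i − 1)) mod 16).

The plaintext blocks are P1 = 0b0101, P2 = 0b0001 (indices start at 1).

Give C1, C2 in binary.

C1 = 0b1111, C2 = 0b1010

CTR encryption: S_i = E(K, T_i) where T_i is the counter for block i; C_i = P_i ⊕ S_i.
C1: T = 0b1101, S = E(K, T) = 0b1010; 0b0101 ⊕ 0b1010 = 0b1111.
C2: T = 0b1110, S = E(K, T) = 0b1011; 0b0001 ⊕ 0b1011 = 0b1010.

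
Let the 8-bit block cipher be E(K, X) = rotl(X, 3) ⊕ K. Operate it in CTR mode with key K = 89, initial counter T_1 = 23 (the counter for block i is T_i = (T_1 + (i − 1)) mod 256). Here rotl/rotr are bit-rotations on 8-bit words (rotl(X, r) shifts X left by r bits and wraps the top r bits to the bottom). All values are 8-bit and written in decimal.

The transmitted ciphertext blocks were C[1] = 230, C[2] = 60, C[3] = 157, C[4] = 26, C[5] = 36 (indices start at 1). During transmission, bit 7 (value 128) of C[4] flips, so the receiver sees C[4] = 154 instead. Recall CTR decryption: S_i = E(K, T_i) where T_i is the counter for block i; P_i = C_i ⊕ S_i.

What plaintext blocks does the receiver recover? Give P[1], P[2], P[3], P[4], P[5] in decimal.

Only C[4] changed, to 154. In CTR, a change in C_i flips the same bit in P_i only; the keystream is unaffected. Decrypting the received ciphertext:
P[1]: T = 23, S = E(K, T) = 225; 230 ⊕ 225 = 7.
P[2]: T = 24, S = E(K, T) = 153; 60 ⊕ 153 = 165.
P[3]: T = 25, S = E(K, T) = 145; 157 ⊕ 145 = 12.
P[4]: T = 26, S = E(K, T) = 137; 154 ⊕ 137 = 19.
P[5]: T = 27, S = E(K, T) = 129; 36 ⊕ 129 = 165.
Blocks that differ from the original plaintext: P[4].

P[1] = 7, P[2] = 165, P[3] = 12, P[4] = 19, P[5] = 165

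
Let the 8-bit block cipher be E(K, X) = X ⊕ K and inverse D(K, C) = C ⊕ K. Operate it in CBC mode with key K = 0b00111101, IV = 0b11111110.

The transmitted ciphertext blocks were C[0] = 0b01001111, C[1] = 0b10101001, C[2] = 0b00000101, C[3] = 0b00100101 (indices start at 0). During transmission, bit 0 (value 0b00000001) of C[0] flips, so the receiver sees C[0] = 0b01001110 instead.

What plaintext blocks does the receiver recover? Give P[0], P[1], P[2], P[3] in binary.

CBC decryption: P_i = D(K, C_i) ⊕ C_{i−1}, with C_{−1} = IV.
Only C[0] changed, to 0b01001110. In CBC, a change in C_i garbles P_i and flips the same bit in P_{i+1}. Decrypting the received ciphertext:
P[0]: D(K, 0b01001110) = 0b01110011; 0b01110011 ⊕ 0b11111110 = 0b10001101.
P[1]: D(K, 0b10101001) = 0b10010100; 0b10010100 ⊕ 0b01001110 = 0b11011010.
P[2]: D(K, 0b00000101) = 0b00111000; 0b00111000 ⊕ 0b10101001 = 0b10010001.
P[3]: D(K, 0b00100101) = 0b00011000; 0b00011000 ⊕ 0b00000101 = 0b00011101.
Blocks that differ from the original plaintext: P[0], P[1].

P[0] = 0b10001101, P[1] = 0b11011010, P[2] = 0b10010001, P[3] = 0b00011101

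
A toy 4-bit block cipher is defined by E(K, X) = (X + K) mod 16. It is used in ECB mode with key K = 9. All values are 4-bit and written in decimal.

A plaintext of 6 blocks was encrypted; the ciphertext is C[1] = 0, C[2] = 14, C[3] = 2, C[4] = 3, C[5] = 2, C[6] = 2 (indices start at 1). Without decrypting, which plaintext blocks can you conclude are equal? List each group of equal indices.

P[3] = P[5] = P[6]

ECB encrypts each block independently with the same key, so equal ciphertext blocks imply equal plaintext blocks.
C[3] = C[5] = C[6] = 2, so P[3] = P[5] = P[6].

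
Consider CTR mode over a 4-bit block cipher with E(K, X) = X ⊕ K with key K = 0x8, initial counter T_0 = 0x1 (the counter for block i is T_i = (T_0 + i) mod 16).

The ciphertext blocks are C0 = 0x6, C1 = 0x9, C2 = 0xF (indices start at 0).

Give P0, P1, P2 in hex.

P0 = 0xF, P1 = 0x3, P2 = 0x4

CTR decryption: S_i = E(K, T_i) where T_i is the counter for block i; P_i = C_i ⊕ S_i.
P0: T = 0x1, S = E(K, T) = 0x9; 0x6 ⊕ 0x9 = 0xF.
P1: T = 0x2, S = E(K, T) = 0xA; 0x9 ⊕ 0xA = 0x3.
P2: T = 0x3, S = E(K, T) = 0xB; 0xF ⊕ 0xB = 0x4.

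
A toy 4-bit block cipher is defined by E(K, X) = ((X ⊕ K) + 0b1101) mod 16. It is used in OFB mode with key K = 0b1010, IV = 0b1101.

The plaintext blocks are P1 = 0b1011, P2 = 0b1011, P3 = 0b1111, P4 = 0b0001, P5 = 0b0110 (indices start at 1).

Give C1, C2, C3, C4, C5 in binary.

C1 = 0b1111, C2 = 0b0000, C3 = 0b0001, C4 = 0b0000, C5 = 0b1110

OFB encryption: S_i = E(K, S_{i−1}) with S_{0} = IV; C_i = P_i ⊕ S_i.
C1: S = E(K, 0b1101) = 0b0100; 0b1011 ⊕ 0b0100 = 0b1111.
C2: S = E(K, 0b0100) = 0b1011; 0b1011 ⊕ 0b1011 = 0b0000.
C3: S = E(K, 0b1011) = 0b1110; 0b1111 ⊕ 0b1110 = 0b0001.
C4: S = E(K, 0b1110) = 0b0001; 0b0001 ⊕ 0b0001 = 0b0000.
C5: S = E(K, 0b0001) = 0b1000; 0b0110 ⊕ 0b1000 = 0b1110.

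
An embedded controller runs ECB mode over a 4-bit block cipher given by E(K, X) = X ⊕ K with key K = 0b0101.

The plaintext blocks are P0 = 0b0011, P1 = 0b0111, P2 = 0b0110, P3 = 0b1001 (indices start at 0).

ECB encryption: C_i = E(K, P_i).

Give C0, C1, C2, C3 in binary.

C0 = 0b0110, C1 = 0b0010, C2 = 0b0011, C3 = 0b1100

C0: E(K, 0b0011) = 0b0110.
C1: E(K, 0b0111) = 0b0010.
C2: E(K, 0b0110) = 0b0011.
C3: E(K, 0b1001) = 0b1100.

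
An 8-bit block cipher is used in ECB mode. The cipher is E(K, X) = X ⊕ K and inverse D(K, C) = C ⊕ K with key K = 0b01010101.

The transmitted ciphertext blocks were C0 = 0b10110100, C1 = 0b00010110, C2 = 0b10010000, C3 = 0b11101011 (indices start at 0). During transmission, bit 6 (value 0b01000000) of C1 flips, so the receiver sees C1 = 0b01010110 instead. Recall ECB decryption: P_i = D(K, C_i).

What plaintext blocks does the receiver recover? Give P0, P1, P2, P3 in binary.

P0 = 0b11100001, P1 = 0b00000011, P2 = 0b11000101, P3 = 0b10111110

Only C1 changed, to 0b01010110. In ECB, a change in C_i affects only P_i. Decrypting the received ciphertext:
P0: D(K, 0b10110100) = 0b11100001.
P1: D(K, 0b01010110) = 0b00000011.
P2: D(K, 0b10010000) = 0b11000101.
P3: D(K, 0b11101011) = 0b10111110.
Blocks that differ from the original plaintext: P1.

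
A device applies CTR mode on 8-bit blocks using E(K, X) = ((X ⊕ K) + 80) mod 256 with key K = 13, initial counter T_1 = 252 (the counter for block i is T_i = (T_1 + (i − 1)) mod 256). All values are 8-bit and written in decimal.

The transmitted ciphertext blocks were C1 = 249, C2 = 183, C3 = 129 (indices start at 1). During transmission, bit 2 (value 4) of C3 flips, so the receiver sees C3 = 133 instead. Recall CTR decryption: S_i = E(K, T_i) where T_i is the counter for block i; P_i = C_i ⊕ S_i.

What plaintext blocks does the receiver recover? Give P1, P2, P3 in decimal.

Only C3 changed, to 133. In CTR, a change in C_i flips the same bit in P_i only; the keystream is unaffected. Decrypting the received ciphertext:
P1: T = 252, S = E(K, T) = 65; 249 ⊕ 65 = 184.
P2: T = 253, S = E(K, T) = 64; 183 ⊕ 64 = 247.
P3: T = 254, S = E(K, T) = 67; 133 ⊕ 67 = 198.
Blocks that differ from the original plaintext: P3.

P1 = 184, P2 = 247, P3 = 198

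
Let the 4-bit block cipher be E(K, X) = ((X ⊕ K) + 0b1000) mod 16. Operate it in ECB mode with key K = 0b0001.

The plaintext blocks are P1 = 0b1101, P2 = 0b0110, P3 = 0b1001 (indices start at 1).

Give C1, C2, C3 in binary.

C1 = 0b0100, C2 = 0b1111, C3 = 0b0000

ECB encryption: C_i = E(K, P_i).
C1: E(K, 0b1101) = 0b0100.
C2: E(K, 0b0110) = 0b1111.
C3: E(K, 0b1001) = 0b0000.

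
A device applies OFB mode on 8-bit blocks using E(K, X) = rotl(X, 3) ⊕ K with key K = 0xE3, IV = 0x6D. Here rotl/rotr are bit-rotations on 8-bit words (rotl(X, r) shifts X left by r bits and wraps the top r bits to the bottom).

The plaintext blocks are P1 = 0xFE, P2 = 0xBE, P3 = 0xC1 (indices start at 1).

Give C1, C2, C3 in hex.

OFB encryption: S_i = E(K, S_{i−1}) with S_{0} = IV; C_i = P_i ⊕ S_i.
C1: S = E(K, 0x6D) = 0x88; 0xFE ⊕ 0x88 = 0x76.
C2: S = E(K, 0x88) = 0xA7; 0xBE ⊕ 0xA7 = 0x19.
C3: S = E(K, 0xA7) = 0xDE; 0xC1 ⊕ 0xDE = 0x1F.

C1 = 0x76, C2 = 0x19, C3 = 0x1F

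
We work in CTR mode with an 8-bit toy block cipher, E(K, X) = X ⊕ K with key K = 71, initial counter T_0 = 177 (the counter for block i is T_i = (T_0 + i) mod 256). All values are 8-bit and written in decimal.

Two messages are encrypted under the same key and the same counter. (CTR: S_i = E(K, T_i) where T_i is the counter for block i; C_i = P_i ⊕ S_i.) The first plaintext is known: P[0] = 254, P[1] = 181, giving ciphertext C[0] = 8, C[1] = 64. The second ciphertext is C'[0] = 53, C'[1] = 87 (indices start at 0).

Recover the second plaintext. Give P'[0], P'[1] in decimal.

In CTR with a reused counter, both messages share the same keystream S_i, so C_i ⊕ C'_i = P_i ⊕ P'_i and thus P'_i = P_i ⊕ C_i ⊕ C'_i.
P'[0]: 254 ⊕ 8 ⊕ 53 = 195.
P'[1]: 181 ⊕ 64 ⊕ 87 = 162.

P'[0] = 195, P'[1] = 162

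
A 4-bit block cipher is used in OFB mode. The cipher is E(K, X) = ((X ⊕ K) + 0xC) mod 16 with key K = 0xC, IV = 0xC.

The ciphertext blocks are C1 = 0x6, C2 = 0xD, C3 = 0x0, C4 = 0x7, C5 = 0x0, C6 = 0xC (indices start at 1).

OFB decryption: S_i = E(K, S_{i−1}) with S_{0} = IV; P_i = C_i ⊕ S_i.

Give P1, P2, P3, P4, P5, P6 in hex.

P1 = 0xA, P2 = 0x1, P3 = 0xC, P4 = 0xB, P5 = 0xC, P6 = 0x0

P1: S = E(K, 0xC) = 0xC; 0x6 ⊕ 0xC = 0xA.
P2: S = E(K, 0xC) = 0xC; 0xD ⊕ 0xC = 0x1.
P3: S = E(K, 0xC) = 0xC; 0x0 ⊕ 0xC = 0xC.
P4: S = E(K, 0xC) = 0xC; 0x7 ⊕ 0xC = 0xB.
P5: S = E(K, 0xC) = 0xC; 0x0 ⊕ 0xC = 0xC.
P6: S = E(K, 0xC) = 0xC; 0xC ⊕ 0xC = 0x0.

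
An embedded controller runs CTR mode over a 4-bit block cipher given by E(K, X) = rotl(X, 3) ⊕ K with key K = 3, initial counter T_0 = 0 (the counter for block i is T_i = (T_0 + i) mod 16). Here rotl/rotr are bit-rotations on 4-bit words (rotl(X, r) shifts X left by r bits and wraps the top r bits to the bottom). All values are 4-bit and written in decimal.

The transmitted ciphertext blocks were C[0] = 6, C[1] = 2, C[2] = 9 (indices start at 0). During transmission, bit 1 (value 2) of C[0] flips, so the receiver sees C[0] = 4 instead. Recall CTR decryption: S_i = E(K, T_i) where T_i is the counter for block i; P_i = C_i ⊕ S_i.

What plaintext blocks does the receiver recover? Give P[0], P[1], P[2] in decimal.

Only C[0] changed, to 4. In CTR, a change in C_i flips the same bit in P_i only; the keystream is unaffected. Decrypting the received ciphertext:
P[0]: T = 0, S = E(K, T) = 3; 4 ⊕ 3 = 7.
P[1]: T = 1, S = E(K, T) = 11; 2 ⊕ 11 = 9.
P[2]: T = 2, S = E(K, T) = 2; 9 ⊕ 2 = 11.
Blocks that differ from the original plaintext: P[0].

P[0] = 7, P[1] = 9, P[2] = 11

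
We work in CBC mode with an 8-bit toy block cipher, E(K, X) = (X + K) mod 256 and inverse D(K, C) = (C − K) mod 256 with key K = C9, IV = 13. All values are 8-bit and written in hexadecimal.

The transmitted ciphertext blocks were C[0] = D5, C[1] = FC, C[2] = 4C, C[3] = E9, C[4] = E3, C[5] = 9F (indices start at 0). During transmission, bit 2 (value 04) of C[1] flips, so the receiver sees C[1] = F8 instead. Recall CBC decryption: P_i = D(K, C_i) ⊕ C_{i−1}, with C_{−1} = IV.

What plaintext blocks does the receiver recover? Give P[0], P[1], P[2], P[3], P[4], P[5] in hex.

Only C[1] changed, to F8. In CBC, a change in C_i garbles P_i and flips the same bit in P_{i+1}. Decrypting the received ciphertext:
P[0]: D(K, D5) = 0C; 0C ⊕ 13 = 1F.
P[1]: D(K, F8) = 2F; 2F ⊕ D5 = FA.
P[2]: D(K, 4C) = 83; 83 ⊕ F8 = 7B.
P[3]: D(K, E9) = 20; 20 ⊕ 4C = 6C.
P[4]: D(K, E3) = 1A; 1A ⊕ E9 = F3.
P[5]: D(K, 9F) = D6; D6 ⊕ E3 = 35.
Blocks that differ from the original plaintext: P[1], P[2].

P[0] = 1F, P[1] = FA, P[2] = 7B, P[3] = 6C, P[4] = F3, P[5] = 35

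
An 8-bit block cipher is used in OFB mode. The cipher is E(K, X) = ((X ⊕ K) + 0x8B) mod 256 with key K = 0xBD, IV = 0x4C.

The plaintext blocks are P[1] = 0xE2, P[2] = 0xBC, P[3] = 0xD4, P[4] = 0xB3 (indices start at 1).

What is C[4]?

OFB encryption: S_i = E(K, S_{i−1}) with S_{0} = IV; C_i = P_i ⊕ S_i.
C[1]: S = E(K, 0x4C) = 0x7C; 0xE2 ⊕ 0x7C = 0x9E.
C[2]: S = E(K, 0x7C) = 0x4C; 0xBC ⊕ 0x4C = 0xF0.
C[3]: S = E(K, 0x4C) = 0x7C; 0xD4 ⊕ 0x7C = 0xA8.
C[4]: S = E(K, 0x7C) = 0x4C; 0xB3 ⊕ 0x4C = 0xFF.

C[4] = 0xFF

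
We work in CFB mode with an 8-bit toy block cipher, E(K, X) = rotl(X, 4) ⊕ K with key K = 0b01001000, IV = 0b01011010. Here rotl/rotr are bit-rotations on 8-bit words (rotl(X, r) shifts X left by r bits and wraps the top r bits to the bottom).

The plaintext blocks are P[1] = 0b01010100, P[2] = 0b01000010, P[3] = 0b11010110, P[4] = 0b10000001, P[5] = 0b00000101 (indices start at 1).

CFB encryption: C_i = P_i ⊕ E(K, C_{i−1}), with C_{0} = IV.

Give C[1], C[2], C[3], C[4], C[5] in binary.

C[1] = 0b10111001, C[2] = 0b10010001, C[3] = 0b10000111, C[4] = 0b10110001, C[5] = 0b01010110

C[1]: E(K, 0b01011010) = 0b11101101; 0b01010100 ⊕ 0b11101101 = 0b10111001.
C[2]: E(K, 0b10111001) = 0b11010011; 0b01000010 ⊕ 0b11010011 = 0b10010001.
C[3]: E(K, 0b10010001) = 0b01010001; 0b11010110 ⊕ 0b01010001 = 0b10000111.
C[4]: E(K, 0b10000111) = 0b00110000; 0b10000001 ⊕ 0b00110000 = 0b10110001.
C[5]: E(K, 0b10110001) = 0b01010011; 0b00000101 ⊕ 0b01010011 = 0b01010110.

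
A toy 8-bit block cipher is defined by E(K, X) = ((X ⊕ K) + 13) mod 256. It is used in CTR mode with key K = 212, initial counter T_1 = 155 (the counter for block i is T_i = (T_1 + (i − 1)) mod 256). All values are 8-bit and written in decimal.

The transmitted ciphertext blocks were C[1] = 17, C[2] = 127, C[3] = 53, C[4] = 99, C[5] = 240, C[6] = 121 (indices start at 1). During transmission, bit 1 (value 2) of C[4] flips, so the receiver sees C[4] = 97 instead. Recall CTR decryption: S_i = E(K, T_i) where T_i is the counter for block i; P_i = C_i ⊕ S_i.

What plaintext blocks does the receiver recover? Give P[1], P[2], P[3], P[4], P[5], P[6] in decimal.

P[1] = 77, P[2] = 42, P[3] = 99, P[4] = 54, P[5] = 168, P[6] = 248

Only C[4] changed, to 97. In CTR, a change in C_i flips the same bit in P_i only; the keystream is unaffected. Decrypting the received ciphertext:
P[1]: T = 155, S = E(K, T) = 92; 17 ⊕ 92 = 77.
P[2]: T = 156, S = E(K, T) = 85; 127 ⊕ 85 = 42.
P[3]: T = 157, S = E(K, T) = 86; 53 ⊕ 86 = 99.
P[4]: T = 158, S = E(K, T) = 87; 97 ⊕ 87 = 54.
P[5]: T = 159, S = E(K, T) = 88; 240 ⊕ 88 = 168.
P[6]: T = 160, S = E(K, T) = 129; 121 ⊕ 129 = 248.
Blocks that differ from the original plaintext: P[4].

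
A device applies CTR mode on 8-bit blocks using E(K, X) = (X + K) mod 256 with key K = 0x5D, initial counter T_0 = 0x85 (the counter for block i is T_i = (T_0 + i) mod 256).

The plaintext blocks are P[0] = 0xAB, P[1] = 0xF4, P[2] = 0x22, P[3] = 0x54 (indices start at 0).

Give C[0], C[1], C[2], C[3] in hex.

C[0] = 0x49, C[1] = 0x17, C[2] = 0xC6, C[3] = 0xB1

CTR encryption: S_i = E(K, T_i) where T_i is the counter for block i; C_i = P_i ⊕ S_i.
C[0]: T = 0x85, S = E(K, T) = 0xE2; 0xAB ⊕ 0xE2 = 0x49.
C[1]: T = 0x86, S = E(K, T) = 0xE3; 0xF4 ⊕ 0xE3 = 0x17.
C[2]: T = 0x87, S = E(K, T) = 0xE4; 0x22 ⊕ 0xE4 = 0xC6.
C[3]: T = 0x88, S = E(K, T) = 0xE5; 0x54 ⊕ 0xE5 = 0xB1.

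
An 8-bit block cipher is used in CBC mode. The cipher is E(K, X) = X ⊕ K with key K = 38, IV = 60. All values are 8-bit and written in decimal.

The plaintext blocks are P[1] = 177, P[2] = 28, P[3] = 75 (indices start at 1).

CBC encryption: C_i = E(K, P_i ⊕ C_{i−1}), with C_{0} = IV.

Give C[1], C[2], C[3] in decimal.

C[1] = 171, C[2] = 145, C[3] = 252

C[1]: P[1] ⊕ 60 = 141; E(K, 141) = 171.
C[2]: P[2] ⊕ 171 = 183; E(K, 183) = 145.
C[3]: P[3] ⊕ 145 = 218; E(K, 218) = 252.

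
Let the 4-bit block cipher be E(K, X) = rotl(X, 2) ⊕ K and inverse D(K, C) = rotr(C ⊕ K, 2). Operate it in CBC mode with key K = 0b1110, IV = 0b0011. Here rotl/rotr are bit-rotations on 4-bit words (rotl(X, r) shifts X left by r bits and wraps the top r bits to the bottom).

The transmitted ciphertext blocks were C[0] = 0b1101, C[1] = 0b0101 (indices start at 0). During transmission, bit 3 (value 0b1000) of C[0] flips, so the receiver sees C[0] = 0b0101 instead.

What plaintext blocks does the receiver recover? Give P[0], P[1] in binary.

CBC decryption: P_i = D(K, C_i) ⊕ C_{i−1}, with C_{−1} = IV.
Only C[0] changed, to 0b0101. In CBC, a change in C_i garbles P_i and flips the same bit in P_{i+1}. Decrypting the received ciphertext:
P[0]: D(K, 0b0101) = 0b1110; 0b1110 ⊕ 0b0011 = 0b1101.
P[1]: D(K, 0b0101) = 0b1110; 0b1110 ⊕ 0b0101 = 0b1011.
Blocks that differ from the original plaintext: P[0], P[1].

P[0] = 0b1101, P[1] = 0b1011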